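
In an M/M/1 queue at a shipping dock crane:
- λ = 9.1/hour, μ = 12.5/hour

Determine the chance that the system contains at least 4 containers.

ρ = λ/μ = 9.1/12.5 = 0.7280
P(N ≥ n) = ρⁿ
P(N ≥ 4) = 0.7280^4
P(N ≥ 4) = 0.2809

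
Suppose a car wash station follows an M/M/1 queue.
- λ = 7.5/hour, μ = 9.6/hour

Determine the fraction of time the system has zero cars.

ρ = λ/μ = 7.5/9.6 = 0.7812
P(0) = 1 - ρ = 1 - 0.7812 = 0.2188
The server is idle 21.88% of the time.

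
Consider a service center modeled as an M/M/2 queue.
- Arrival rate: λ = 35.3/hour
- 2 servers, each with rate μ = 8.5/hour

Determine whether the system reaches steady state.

Stability requires ρ = λ/(cμ) < 1
ρ = 35.3/(2 × 8.5) = 35.3/17.00 = 2.0765
Since 2.0765 ≥ 1, the system is UNSTABLE.
Need c > λ/μ = 35.3/8.5 = 4.15.
Minimum servers needed: c = 5.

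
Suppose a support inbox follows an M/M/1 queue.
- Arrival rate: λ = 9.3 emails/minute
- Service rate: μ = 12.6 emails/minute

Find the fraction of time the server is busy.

Server utilization: ρ = λ/μ
ρ = 9.3/12.6 = 0.7381
The server is busy 73.81% of the time.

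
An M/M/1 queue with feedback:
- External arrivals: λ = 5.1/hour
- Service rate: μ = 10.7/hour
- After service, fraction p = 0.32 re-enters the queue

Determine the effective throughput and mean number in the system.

Effective arrival rate: λ_eff = λ/(1-p) = 5.1/(1-0.32) = 5.1/0.68 = 7.5000
ρ = λ_eff/μ = 7.5000/10.7 = 0.700935
L = ρ/(1-ρ) = 0.700935/(1-0.700935) = 2.3438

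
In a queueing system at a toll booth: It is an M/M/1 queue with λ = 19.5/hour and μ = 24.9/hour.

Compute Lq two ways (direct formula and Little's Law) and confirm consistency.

Method 1 (direct): Lq = λ²/(μ(μ-λ)) = 380.25/(24.9 × 5.40) = 2.8280

Method 2 (Little's Law):
W = 1/(μ-λ) = 1/5.40 = 0.1851852
Wq = W - 1/μ = 0.1851852 - 0.04016064 = 0.145025
Lq = λWq = 19.5 × 0.145025 = 2.8280 ✔ (matches Method 1)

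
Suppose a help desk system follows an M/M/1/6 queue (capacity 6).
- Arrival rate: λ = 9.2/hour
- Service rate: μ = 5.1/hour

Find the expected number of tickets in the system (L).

ρ = λ/μ = 9.2/5.1 = 1.8039
P₀ = (1-ρ)/(1-ρ^(K+1)) = (1-1.8039)/(1-1.8039^7) = -0.8039/-61.1566 = 0.01314
P_K = P₀×ρ^K = 0.013145 × 1.8039^6 = 0.013145 × 34.4568 = 0.4529
L = ρ[1 - (K+1)ρ^K + Kρ^(K+1)] / [(1-ρ)(1-ρ^(K+1))]
L = 1.8039 × (1 - 7×34.4568 + 6×62.1566) / ((1 - 1.8039) × (1 - 62.1566)) = 4.8705 tickets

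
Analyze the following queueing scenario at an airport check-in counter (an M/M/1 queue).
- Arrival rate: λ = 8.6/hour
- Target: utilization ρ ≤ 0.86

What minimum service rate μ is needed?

ρ = λ/μ, so μ = λ/ρ
μ ≥ 8.6/0.86 = 10.0000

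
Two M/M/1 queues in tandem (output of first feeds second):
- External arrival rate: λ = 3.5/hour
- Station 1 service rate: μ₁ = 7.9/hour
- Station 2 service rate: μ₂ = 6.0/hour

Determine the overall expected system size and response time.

By Jackson's theorem, each station behaves as independent M/M/1.
Station 1: ρ₁ = 3.5/7.9 = 0.4430, L₁ = ρ₁/(1-ρ₁) = λ/(μ₁-λ) = 3.5/4.40 = 0.7955
Station 2: ρ₂ = 3.5/6.0 = 0.5833, L₂ = ρ₂/(1-ρ₂) = λ/(μ₂-λ) = 3.5/2.50 = 1.4000
Total: L = L₁ + L₂ = 0.7955 + 1.4000 = 2.1955
W = L/λ = 2.1955/3.5 = 0.6273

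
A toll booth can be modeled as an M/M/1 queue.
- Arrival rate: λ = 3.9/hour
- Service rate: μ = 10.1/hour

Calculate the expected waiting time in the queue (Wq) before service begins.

First, compute utilization: ρ = λ/μ = 3.9/10.1 = 0.3861
For M/M/1: Wq = λ/(μ(μ-λ))
Wq = 3.9/(10.1 × (10.1-3.9))
Wq = 3.9/(10.1 × 6.20)
Wq = 0.06228 hours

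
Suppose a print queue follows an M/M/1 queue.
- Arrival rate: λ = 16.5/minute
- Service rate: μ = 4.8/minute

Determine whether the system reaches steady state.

Stability requires ρ = λ/(cμ) < 1
ρ = 16.5/(1 × 4.8) = 16.5/4.80 = 3.4375
Since 3.4375 ≥ 1, the system is UNSTABLE.
Queue grows without bound. Need μ > λ = 16.5.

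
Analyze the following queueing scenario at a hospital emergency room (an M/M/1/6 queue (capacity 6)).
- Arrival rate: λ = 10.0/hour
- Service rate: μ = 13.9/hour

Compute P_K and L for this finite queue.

ρ = λ/μ = 10.0/13.9 = 0.71942
P₀ = (1-ρ)/(1-ρ^(K+1)) = (1-0.71942)/(1-0.71942^7) = 0.2806/0.9003 = 0.3117
P_K = P₀×ρ^K = 0.31167 × 0.71942^6 = 0.31167 × 0.13864 = 0.04321
Blocking probability P_6 = 0.04321 (4.32%)
L = ρ[1 - (K+1)ρ^K + Kρ^(K+1)] / [(1-ρ)(1-ρ^(K+1))]
L = 0.71942 × (1 - 7×0.13864 + 6×0.099742) / ((1 - 0.71942) × (1 - 0.099742)) = 1.7885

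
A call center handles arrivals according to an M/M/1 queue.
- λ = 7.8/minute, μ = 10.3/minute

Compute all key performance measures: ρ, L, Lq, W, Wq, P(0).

Step 1: ρ = λ/μ = 7.8/10.3 = 0.7573
Step 2: L = λ/(μ-λ) = 7.8/2.50 = 3.1200
Step 3: Lq = λ²/(μ(μ-λ)) = 60.84/(10.3×2.50) = 2.3627
Step 4: W = 1/(μ-λ) = 1/2.50 = 0.4000
Step 5: Wq = λ/(μ(μ-λ)) = 7.8/(10.3×2.50) = 0.3029
Step 6: P(0) = 1-ρ = 0.2427
Verify: L = λW = 7.8×0.4000 = 3.1200 ✔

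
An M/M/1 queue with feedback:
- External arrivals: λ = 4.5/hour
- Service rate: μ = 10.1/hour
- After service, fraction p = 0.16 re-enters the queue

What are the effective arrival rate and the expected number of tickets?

Effective arrival rate: λ_eff = λ/(1-p) = 4.5/(1-0.16) = 4.5/0.84 = 5.3571
ρ = λ_eff/μ = 5.3571/10.1 = 0.5304
L = ρ/(1-ρ) = 0.5304/(1-0.5304) = 1.1295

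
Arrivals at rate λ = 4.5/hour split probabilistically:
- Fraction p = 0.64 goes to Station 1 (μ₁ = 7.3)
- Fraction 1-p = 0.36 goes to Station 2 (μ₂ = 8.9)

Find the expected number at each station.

Effective rates: λ₁ = 4.5×0.64 = 2.88, λ₂ = 4.5×0.36 = 1.62
Station 1: ρ₁ = 2.88/7.3 = 0.39452, L₁ = ρ₁/(1-ρ₁) = 0.39452/(1-0.39452) = 0.6516
Station 2: ρ₂ = 1.62/8.9 = 0.1820, L₂ = ρ₂/(1-ρ₂) = 0.1820/(1-0.1820) = 0.2225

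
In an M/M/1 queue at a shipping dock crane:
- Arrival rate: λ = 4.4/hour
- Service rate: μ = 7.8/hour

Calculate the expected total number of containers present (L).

ρ = λ/μ = 4.4/7.8 = 0.5641
For M/M/1: L = λ/(μ-λ)
L = 4.4/(7.8-4.4) = 4.4/3.40
L = 1.2941 containers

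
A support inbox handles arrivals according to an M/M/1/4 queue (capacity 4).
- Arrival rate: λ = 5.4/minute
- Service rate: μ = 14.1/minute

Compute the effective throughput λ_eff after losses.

ρ = λ/μ = 5.4/14.1 = 0.38298
P₀ = (1-ρ)/(1-ρ^(K+1)) = (1-0.38298)/(1-0.38298^5) = 0.6170/0.9918 = 0.6221
P_K = P₀×ρ^K = 0.6221 × 0.38298^4 = 0.6221 × 0.02151 = 0.01338
λ_eff = λ(1-P_K) = 5.4 × (1 - 0.01338) = 5.4 × 0.98662 = 5.3277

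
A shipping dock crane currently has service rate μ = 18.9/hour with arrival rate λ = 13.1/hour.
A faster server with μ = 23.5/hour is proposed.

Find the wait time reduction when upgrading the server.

System 1: ρ₁ = 13.1/18.9 = 0.6931, W₁ = 1/(18.9-13.1) = 0.1724
System 2: ρ₂ = 13.1/23.5 = 0.5574, W₂ = 1/(23.5-13.1) = 0.09615
Improvement: (W₁-W₂)/W₁ = (0.1724-0.09615)/0.1724 = 44.23%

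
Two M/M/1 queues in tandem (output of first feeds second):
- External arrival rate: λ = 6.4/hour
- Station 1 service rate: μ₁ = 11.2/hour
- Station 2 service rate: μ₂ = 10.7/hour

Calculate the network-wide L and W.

By Jackson's theorem, each station behaves as independent M/M/1.
Station 1: ρ₁ = 6.4/11.2 = 0.5714, L₁ = ρ₁/(1-ρ₁) = λ/(μ₁-λ) = 6.4/4.80 = 1.3333
Station 2: ρ₂ = 6.4/10.7 = 0.5981, L₂ = ρ₂/(1-ρ₂) = λ/(μ₂-λ) = 6.4/4.30 = 1.4884
Total: L = L₁ + L₂ = 1.3333 + 1.4884 = 2.8217
W = L/λ = 2.8217/6.4 = 0.4409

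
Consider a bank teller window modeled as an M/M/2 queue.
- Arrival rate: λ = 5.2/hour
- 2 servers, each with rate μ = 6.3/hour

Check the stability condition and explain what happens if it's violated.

Stability requires ρ = λ/(cμ) < 1
ρ = 5.2/(2 × 6.3) = 5.2/12.60 = 0.4127
Since 0.4127 < 1, the system is STABLE.
The servers are busy 41.27% of the time.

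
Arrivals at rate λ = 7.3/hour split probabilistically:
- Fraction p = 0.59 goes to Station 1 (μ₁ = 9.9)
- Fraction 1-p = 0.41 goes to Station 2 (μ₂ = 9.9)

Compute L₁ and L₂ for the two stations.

Effective rates: λ₁ = 7.3×0.59 = 4.307, λ₂ = 7.3×0.41 = 2.993
Station 1: ρ₁ = 4.307/9.9 = 0.43505, L₁ = ρ₁/(1-ρ₁) = 0.43505/(1-0.43505) = 0.7701
Station 2: ρ₂ = 2.993/9.9 = 0.3023, L₂ = ρ₂/(1-ρ₂) = 0.3023/(1-0.3023) = 0.4333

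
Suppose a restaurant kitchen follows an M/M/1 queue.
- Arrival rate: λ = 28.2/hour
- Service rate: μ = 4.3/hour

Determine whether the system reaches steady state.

Stability requires ρ = λ/(cμ) < 1
ρ = 28.2/(1 × 4.3) = 28.2/4.30 = 6.5581
Since 6.5581 ≥ 1, the system is UNSTABLE.
Queue grows without bound. Need μ > λ = 28.2.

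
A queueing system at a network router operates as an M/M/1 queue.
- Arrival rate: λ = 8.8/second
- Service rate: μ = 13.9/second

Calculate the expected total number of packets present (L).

ρ = λ/μ = 8.8/13.9 = 0.6331
For M/M/1: L = λ/(μ-λ)
L = 8.8/(13.9-8.8) = 8.8/5.10
L = 1.7255 packets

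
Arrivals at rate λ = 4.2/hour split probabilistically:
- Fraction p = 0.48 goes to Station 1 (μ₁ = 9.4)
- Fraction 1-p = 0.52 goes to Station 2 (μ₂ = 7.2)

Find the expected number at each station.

Effective rates: λ₁ = 4.2×0.48 = 2.016, λ₂ = 4.2×0.52 = 2.184
Station 1: ρ₁ = 2.016/9.4 = 0.21447, L₁ = ρ₁/(1-ρ₁) = 0.21447/(1-0.21447) = 0.2730
Station 2: ρ₂ = 2.184/7.2 = 0.30333, L₂ = ρ₂/(1-ρ₂) = 0.30333/(1-0.30333) = 0.4354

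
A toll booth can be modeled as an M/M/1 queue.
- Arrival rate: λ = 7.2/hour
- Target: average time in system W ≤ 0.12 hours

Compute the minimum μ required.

For M/M/1: W = 1/(μ-λ)
Need W ≤ 0.12, so 1/(μ-λ) ≤ 0.12
μ - λ ≥ 1/0.12 = 8.3333
μ ≥ 7.2 + 8.3333 = 15.5333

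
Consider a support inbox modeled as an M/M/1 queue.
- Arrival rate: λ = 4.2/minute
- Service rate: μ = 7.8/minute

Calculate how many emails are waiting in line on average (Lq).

ρ = λ/μ = 4.2/7.8 = 0.5385
For M/M/1: Lq = λ²/(μ(μ-λ))
Lq = 17.64/(7.8 × 3.60)
Lq = 0.6282 emails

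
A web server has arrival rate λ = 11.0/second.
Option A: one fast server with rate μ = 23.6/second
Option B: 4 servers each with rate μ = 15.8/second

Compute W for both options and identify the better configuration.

Option A: single server μ = 23.6 (M/M/1)
  ρ_A = 11.0/23.6 = 0.4661
  W_A = 1/(μ-λ) = 1/(23.6-11.0) = 1/12.60 = 0.07937

Option B: 4 servers μ = 15.8 (M/M/4)
  ρ_B = λ/(cμ) = 11.0/(4×15.8) = 0.1741
  Offered load a = λ/μ = cρ = 11.0/15.8 = 0.6962
  P₀ = [ Σₙ₌₀^3 aⁿ/n! + a^4/(4!(1-ρ)) ]⁻¹
  Σ = a^0/0! + a^1/1! + a^2/2! + a^3/3! = 1.0000 + 0.69620 + 0.24235 + 0.056241 = 1.9948
  a^4/(4!(1-ρ)) = 0.2349/(24 × 0.8259) = 0.01185
  P₀ = 1/(1.9948 + 0.01185) = 0.4983
  Lq = P₀·a^4·ρ / (4!(1-ρ)²) = 0.4983 × 0.2349 × 0.1741 / (24 × 0.6822) = 0.001245
  Wq_B = Lq/λ = 0.0012446/11.0 = 0.0001131
  W_B = Wq_B + 1/μ = 0.0001131 + 0.06329 = 0.06340

Since W_B = 0.06340 < W_A = 0.07937, Option B (multiple servers) has the shorter time in system.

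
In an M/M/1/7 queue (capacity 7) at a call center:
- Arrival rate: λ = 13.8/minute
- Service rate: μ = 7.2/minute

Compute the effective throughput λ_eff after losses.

ρ = λ/μ = 13.8/7.2 = 1.91667
P₀ = (1-ρ)/(1-ρ^(K+1)) = (1-1.91667)/(1-1.91667^8) = -0.9167/-181.1289 = 0.005061
P_K = P₀×ρ^K = 0.005061 × 1.91667^7 = 0.005061 × 95.0236 = 0.4809
λ_eff = λ(1-P_K) = 13.8 × (1 - 0.4809) = 13.8 × 0.5191 = 7.1636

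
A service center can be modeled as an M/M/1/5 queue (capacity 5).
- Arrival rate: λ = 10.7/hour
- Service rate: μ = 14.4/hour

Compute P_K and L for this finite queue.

ρ = λ/μ = 10.7/14.4 = 0.74306
P₀ = (1-ρ)/(1-ρ^(K+1)) = (1-0.74306)/(1-0.74306^6) = 0.2569/0.8317 = 0.3089
P_K = P₀×ρ^K = 0.30894 × 0.74306^5 = 0.30894 × 0.22653 = 0.06998
Blocking probability P_5 = 0.06998 (7.00%)
L = ρ[1 - (K+1)ρ^K + Kρ^(K+1)] / [(1-ρ)(1-ρ^(K+1))]
L = 0.74306 × (1 - 6×0.226527 + 5×0.168323) / ((1 - 0.74306) × (1 - 0.168323)) = 1.6776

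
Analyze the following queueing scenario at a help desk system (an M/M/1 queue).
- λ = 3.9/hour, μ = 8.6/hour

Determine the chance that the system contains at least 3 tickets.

ρ = λ/μ = 3.9/8.6 = 0.45349
P(N ≥ n) = ρⁿ
P(N ≥ 3) = 0.45349^3
P(N ≥ 3) = 0.09326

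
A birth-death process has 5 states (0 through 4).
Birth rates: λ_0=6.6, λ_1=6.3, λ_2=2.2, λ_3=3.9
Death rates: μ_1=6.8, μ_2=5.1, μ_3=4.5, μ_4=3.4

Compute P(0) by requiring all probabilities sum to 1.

Ratios P(n)/P(0) = (λ₀···λₙ₋₁)/(μ₁···μₙ):
P(1)/P(0) = (6.6)/(6.8) = 0.97059
P(2)/P(0) = (6.6×6.3)/(6.8×5.1) = 1.1990
P(3)/P(0) = (6.6×6.3×2.2)/(6.8×5.1×4.5) = 0.58616
P(4)/P(0) = (6.6×6.3×2.2×3.9)/(6.8×5.1×4.5×3.4) = 0.67236

Normalization: ∑ P(n) = 1
P(0) × (1.0000 + 0.97059 + 1.1990 + 0.58616 + 0.67236) = 1
P(0) × 4.4281 = 1
P(0) = 1/4.4281 = 0.2258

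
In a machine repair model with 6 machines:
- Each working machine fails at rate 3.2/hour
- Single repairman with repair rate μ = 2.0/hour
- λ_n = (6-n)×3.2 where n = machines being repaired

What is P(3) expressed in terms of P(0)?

P(3)/P(0) = ∏_{i=0}^{3-1} λ_i/μ_{i+1}
= (6-0)×3.2/2.0 × (6-1)×3.2/2.0 × (6-2)×3.2/2.0
= 491.5200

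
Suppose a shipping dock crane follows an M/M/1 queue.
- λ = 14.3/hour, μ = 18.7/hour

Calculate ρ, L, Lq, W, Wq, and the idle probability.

Step 1: ρ = λ/μ = 14.3/18.7 = 0.7647
Step 2: L = λ/(μ-λ) = 14.3/4.40 = 3.2500
Step 3: Lq = λ²/(μ(μ-λ)) = 204.49/(18.7×4.40) = 2.4853
Step 4: W = 1/(μ-λ) = 1/4.40 = 0.22727
Step 5: Wq = λ/(μ(μ-λ)) = 14.3/(18.7×4.40) = 0.1738
Step 6: P(0) = 1-ρ = 0.2353
Verify: L = λW = 14.3×0.22727 = 3.2500 ✔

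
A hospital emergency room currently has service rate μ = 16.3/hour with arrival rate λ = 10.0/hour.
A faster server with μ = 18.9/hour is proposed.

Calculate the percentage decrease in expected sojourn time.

System 1: ρ₁ = 10.0/16.3 = 0.6135, W₁ = 1/(16.3-10.0) = 0.15873
System 2: ρ₂ = 10.0/18.9 = 0.5291, W₂ = 1/(18.9-10.0) = 0.11236
Improvement: (W₁-W₂)/W₁ = (0.15873-0.11236)/0.15873 = 29.21%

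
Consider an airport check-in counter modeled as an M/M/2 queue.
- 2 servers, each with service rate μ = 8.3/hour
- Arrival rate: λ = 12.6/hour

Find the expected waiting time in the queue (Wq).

Traffic intensity: ρ = λ/(cμ) = 12.6/(2×8.3) = 0.7590
Since ρ = 0.7590 < 1, system is stable.
Offered load a = λ/μ = cρ = 12.6/8.3 = 1.5181
P₀ = [ Σₙ₌₀^1 aⁿ/n! + a^2/(2!(1-ρ)) ]⁻¹
Σ = a^0/0! + a^1/1! = 1.0000 + 1.5181 = 2.5181
a^2/(2!(1-ρ)) = 2.3045/(2 × 0.24096) = 4.7819
P₀ = 1/(2.5181 + 4.7819) = 0.1370
Lq = P₀·a^2·ρ / (2!(1-ρ)²) = 0.13699 × 2.3045 × 0.75904 / (2 × 0.058064) = 2.0634
Wq = Lq/λ = 2.0634/12.6 = 0.1638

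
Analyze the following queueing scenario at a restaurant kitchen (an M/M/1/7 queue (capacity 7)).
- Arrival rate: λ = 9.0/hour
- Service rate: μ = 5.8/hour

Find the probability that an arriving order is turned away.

ρ = λ/μ = 9.0/5.8 = 1.55172
P₀ = (1-ρ)/(1-ρ^(K+1)) = (1-1.55172)/(1-1.55172^8) = -0.5517/-32.6130 = 0.01692
P_K = P₀×ρ^K = 0.01692 × 1.55172^7 = 0.01692 × 21.6617 = 0.3665
Blocking probability = 36.65%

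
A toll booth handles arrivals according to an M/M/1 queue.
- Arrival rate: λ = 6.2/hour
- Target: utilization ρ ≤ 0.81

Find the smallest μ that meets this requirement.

ρ = λ/μ, so μ = λ/ρ
μ ≥ 6.2/0.81 = 7.6543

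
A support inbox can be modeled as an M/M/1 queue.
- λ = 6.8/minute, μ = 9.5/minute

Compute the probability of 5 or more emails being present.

ρ = λ/μ = 6.8/9.5 = 0.7158
P(N ≥ n) = ρⁿ
P(N ≥ 5) = 0.7158^5
P(N ≥ 5) = 0.1879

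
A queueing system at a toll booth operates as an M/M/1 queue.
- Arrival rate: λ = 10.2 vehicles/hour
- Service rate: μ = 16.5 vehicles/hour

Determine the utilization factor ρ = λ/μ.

Server utilization: ρ = λ/μ
ρ = 10.2/16.5 = 0.6182
The server is busy 61.82% of the time.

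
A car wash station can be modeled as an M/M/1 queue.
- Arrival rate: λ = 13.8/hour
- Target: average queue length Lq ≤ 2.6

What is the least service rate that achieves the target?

For M/M/1: Lq = λ²/(μ(μ-λ))
Need Lq ≤ 2.6, i.e. μ(μ-λ) ≥ λ²/2.6
μ² - 13.8μ - 190.44/2.6 ≥ 0  →  μ² - 13.8μ - 73.24615 ≥ 0
Quadratic formula (positive root): μ = [λ + √(λ² + 4×73.24615)]/2
Discriminant: 190.44 + 4×73.24615 = 483.4246, √483.4246 = 21.9869
μ ≥ (13.8 + 21.9869)/2 = 17.8935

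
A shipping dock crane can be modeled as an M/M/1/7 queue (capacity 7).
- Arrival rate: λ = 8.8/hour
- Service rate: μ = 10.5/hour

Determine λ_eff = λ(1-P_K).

ρ = λ/μ = 8.8/10.5 = 0.838095
P₀ = (1-ρ)/(1-ρ^(K+1)) = (1-0.838095)/(1-0.838095^8) = 0.1619/0.7566 = 0.2140
P_K = P₀×ρ^K = 0.2140 × 0.838095^7 = 0.2140 × 0.2904 = 0.06215
λ_eff = λ(1-P_K) = 8.8 × (1 - 0.06215) = 8.8 × 0.93785 = 8.2531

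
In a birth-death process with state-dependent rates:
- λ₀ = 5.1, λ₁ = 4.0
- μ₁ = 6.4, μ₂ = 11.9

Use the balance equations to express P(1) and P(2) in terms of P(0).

Balance equations:
State 0: λ₀P₀ = μ₁P₁ → P₁ = (λ₀/μ₁)P₀ = (5.1/6.4)P₀ = 0.7969P₀
State 1: P₂ = (λ₀λ₁)/(μ₁μ₂)P₀ = (5.1×4.0)/(6.4×11.9)P₀ = 0.2679P₀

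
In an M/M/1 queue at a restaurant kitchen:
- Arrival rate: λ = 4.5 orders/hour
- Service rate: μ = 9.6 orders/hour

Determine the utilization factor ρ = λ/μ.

Server utilization: ρ = λ/μ
ρ = 4.5/9.6 = 0.4688
The server is busy 46.88% of the time.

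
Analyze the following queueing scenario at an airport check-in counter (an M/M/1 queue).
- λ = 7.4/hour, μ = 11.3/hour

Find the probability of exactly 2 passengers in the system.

ρ = λ/μ = 7.4/11.3 = 0.6549
P(n) = (1-ρ)ρⁿ
P(2) = (1-0.6549) × 0.6549^2
P(2) = 0.3451 × 0.4289
P(2) = 0.1480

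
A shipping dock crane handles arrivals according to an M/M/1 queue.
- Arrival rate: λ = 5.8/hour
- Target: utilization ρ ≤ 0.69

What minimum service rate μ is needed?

ρ = λ/μ, so μ = λ/ρ
μ ≥ 5.8/0.69 = 8.4058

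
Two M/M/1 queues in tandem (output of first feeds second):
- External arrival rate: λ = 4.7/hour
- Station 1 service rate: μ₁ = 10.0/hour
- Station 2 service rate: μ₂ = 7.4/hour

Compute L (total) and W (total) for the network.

By Jackson's theorem, each station behaves as independent M/M/1.
Station 1: ρ₁ = 4.7/10.0 = 0.4700, L₁ = ρ₁/(1-ρ₁) = λ/(μ₁-λ) = 4.7/5.30 = 0.8868
Station 2: ρ₂ = 4.7/7.4 = 0.6351, L₂ = ρ₂/(1-ρ₂) = λ/(μ₂-λ) = 4.7/2.70 = 1.7407
Total: L = L₁ + L₂ = 0.8868 + 1.7407 = 2.6275
W = L/λ = 2.6275/4.7 = 0.5590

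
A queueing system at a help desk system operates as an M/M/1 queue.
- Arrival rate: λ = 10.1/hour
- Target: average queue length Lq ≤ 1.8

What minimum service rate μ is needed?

For M/M/1: Lq = λ²/(μ(μ-λ))
Need Lq ≤ 1.8, i.e. μ(μ-λ) ≥ λ²/1.8
μ² - 10.1μ - 102.01/1.8 ≥ 0  →  μ² - 10.1μ - 56.672222 ≥ 0
Quadratic formula (positive root): μ = [λ + √(λ² + 4×56.672222)]/2
Discriminant: 102.01 + 4×56.672222 = 328.69889, √328.69889 = 18.13005
μ ≥ (10.1 + 18.13005)/2 = 14.1150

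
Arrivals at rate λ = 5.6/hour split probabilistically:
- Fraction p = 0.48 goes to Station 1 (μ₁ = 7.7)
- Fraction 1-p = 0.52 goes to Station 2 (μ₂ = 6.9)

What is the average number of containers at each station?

Effective rates: λ₁ = 5.6×0.48 = 2.688, λ₂ = 5.6×0.52 = 2.912
Station 1: ρ₁ = 2.688/7.7 = 0.3491, L₁ = ρ₁/(1-ρ₁) = 0.3491/(1-0.3491) = 0.5363
Station 2: ρ₂ = 2.912/6.9 = 0.42203, L₂ = ρ₂/(1-ρ₂) = 0.42203/(1-0.42203) = 0.7302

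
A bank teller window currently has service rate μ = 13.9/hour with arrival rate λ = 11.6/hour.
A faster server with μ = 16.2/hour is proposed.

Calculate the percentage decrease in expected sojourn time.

System 1: ρ₁ = 11.6/13.9 = 0.8345, W₁ = 1/(13.9-11.6) = 0.4348
System 2: ρ₂ = 11.6/16.2 = 0.7160, W₂ = 1/(16.2-11.6) = 0.2174
Improvement: (W₁-W₂)/W₁ = (0.4348-0.2174)/0.4348 = 50.00%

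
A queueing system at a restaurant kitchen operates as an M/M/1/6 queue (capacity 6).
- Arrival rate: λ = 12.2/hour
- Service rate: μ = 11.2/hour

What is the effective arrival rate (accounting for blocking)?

ρ = λ/μ = 12.2/11.2 = 1.08929
P₀ = (1-ρ)/(1-ρ^(K+1)) = (1-1.08929)/(1-1.08929^7) = -0.08929/-0.8197 = 0.1089
P_K = P₀×ρ^K = 0.10893 × 1.08929^6 = 0.10893 × 1.6706 = 0.1820
λ_eff = λ(1-P_K) = 12.2 × (1 - 0.18197) = 12.2 × 0.81803 = 9.9800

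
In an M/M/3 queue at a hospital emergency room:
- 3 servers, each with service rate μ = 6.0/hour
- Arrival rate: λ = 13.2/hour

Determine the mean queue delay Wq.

Traffic intensity: ρ = λ/(cμ) = 13.2/(3×6.0) = 0.7333
Since ρ = 0.7333 < 1, system is stable.
Offered load a = λ/μ = cρ = 13.2/6.0 = 2.2000
P₀ = [ Σₙ₌₀^2 aⁿ/n! + a^3/(3!(1-ρ)) ]⁻¹
Σ = a^0/0! + a^1/1! + a^2/2! = 1.0000 + 2.2000 + 2.4200 = 5.6200
a^3/(3!(1-ρ)) = 10.6480/(6 × 0.266667) = 6.6550
P₀ = 1/(5.6200 + 6.6550) = 0.08147
Lq = P₀·a^3·ρ / (3!(1-ρ)²) = 0.081466 × 10.6480 × 0.73333 / (6 × 0.071111) = 1.4909
Wq = Lq/λ = 1.4909/13.2 = 0.1129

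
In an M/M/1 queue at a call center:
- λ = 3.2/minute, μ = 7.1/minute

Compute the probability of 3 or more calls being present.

ρ = λ/μ = 3.2/7.1 = 0.4507
P(N ≥ n) = ρⁿ
P(N ≥ 3) = 0.4507^3
P(N ≥ 3) = 0.09155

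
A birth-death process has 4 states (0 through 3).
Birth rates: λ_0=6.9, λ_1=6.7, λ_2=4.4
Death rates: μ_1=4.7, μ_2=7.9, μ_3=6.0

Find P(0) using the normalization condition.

Ratios P(n)/P(0) = (λ₀···λₙ₋₁)/(μ₁···μₙ):
P(1)/P(0) = (6.9)/(4.7) = 1.46809
P(2)/P(0) = (6.9×6.7)/(4.7×7.9) = 1.24508
P(3)/P(0) = (6.9×6.7×4.4)/(4.7×7.9×6.0) = 0.913062

Normalization: ∑ P(n) = 1
P(0) × (1.00000 + 1.46809 + 1.24508 + 0.913062) = 1
P(0) × 4.6262 = 1
P(0) = 1/4.6262 = 0.2162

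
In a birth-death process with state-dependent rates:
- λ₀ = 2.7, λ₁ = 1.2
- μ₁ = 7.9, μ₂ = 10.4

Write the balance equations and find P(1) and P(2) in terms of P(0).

Balance equations:
State 0: λ₀P₀ = μ₁P₁ → P₁ = (λ₀/μ₁)P₀ = (2.7/7.9)P₀ = 0.3418P₀
State 1: P₂ = (λ₀λ₁)/(μ₁μ₂)P₀ = (2.7×1.2)/(7.9×10.4)P₀ = 0.03944P₀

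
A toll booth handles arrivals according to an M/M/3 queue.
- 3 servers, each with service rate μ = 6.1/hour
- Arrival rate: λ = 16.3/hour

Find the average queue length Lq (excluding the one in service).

Traffic intensity: ρ = λ/(cμ) = 16.3/(3×6.1) = 0.8907
Since ρ = 0.8907 < 1, system is stable.
Offered load a = λ/μ = cρ = 16.3/6.1 = 2.6721
P₀ = [ Σₙ₌₀^2 aⁿ/n! + a^3/(3!(1-ρ)) ]⁻¹
Σ = a^0/0! + a^1/1! + a^2/2! = 1.00000 + 2.67213 + 3.57014 = 7.2423
a^3/(3!(1-ρ)) = 19.07978/(6 × 0.1092896) = 29.0967
P₀ = 1/(7.2423 + 29.0967) = 0.02752
Lq = P₀·a^3·ρ / (3!(1-ρ)²) = 0.0275187 × 19.0798 × 0.890710 / (6 × 0.0119442) = 6.5257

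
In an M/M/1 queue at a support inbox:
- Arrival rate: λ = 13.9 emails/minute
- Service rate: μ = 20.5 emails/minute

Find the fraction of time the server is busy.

Server utilization: ρ = λ/μ
ρ = 13.9/20.5 = 0.6780
The server is busy 67.80% of the time.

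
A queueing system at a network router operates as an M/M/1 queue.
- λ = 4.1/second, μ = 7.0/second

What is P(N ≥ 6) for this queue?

ρ = λ/μ = 4.1/7.0 = 0.585714
P(N ≥ n) = ρⁿ
P(N ≥ 6) = 0.585714^6
P(N ≥ 6) = 0.04038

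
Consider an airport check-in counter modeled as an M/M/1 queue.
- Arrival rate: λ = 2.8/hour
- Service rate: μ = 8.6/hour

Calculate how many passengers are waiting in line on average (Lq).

ρ = λ/μ = 2.8/8.6 = 0.3256
For M/M/1: Lq = λ²/(μ(μ-λ))
Lq = 7.84/(8.6 × 5.80)
Lq = 0.1572 passengers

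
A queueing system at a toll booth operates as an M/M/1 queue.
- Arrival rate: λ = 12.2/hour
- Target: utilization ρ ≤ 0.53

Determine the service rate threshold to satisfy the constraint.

ρ = λ/μ, so μ = λ/ρ
μ ≥ 12.2/0.53 = 23.0189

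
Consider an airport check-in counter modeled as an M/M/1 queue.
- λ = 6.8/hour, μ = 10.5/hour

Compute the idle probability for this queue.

ρ = λ/μ = 6.8/10.5 = 0.6476
P(0) = 1 - ρ = 1 - 0.6476 = 0.3524
The server is idle 35.24% of the time.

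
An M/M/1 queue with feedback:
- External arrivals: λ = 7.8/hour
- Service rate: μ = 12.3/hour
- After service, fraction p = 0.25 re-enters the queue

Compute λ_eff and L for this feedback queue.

Effective arrival rate: λ_eff = λ/(1-p) = 7.8/(1-0.25) = 7.8/0.75 = 10.4000
ρ = λ_eff/μ = 10.4000/12.3 = 0.84553
L = ρ/(1-ρ) = 0.84553/(1-0.84553) = 5.4737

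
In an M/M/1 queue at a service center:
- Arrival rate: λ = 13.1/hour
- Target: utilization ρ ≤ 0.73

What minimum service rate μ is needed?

ρ = λ/μ, so μ = λ/ρ
μ ≥ 13.1/0.73 = 17.9452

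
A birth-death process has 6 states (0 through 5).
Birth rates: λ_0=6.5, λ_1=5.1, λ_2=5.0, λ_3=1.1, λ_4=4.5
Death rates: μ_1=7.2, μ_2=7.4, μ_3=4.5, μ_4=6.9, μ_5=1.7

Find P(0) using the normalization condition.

Ratios P(n)/P(0) = (λ₀···λₙ₋₁)/(μ₁···μₙ):
P(1)/P(0) = (6.5)/(7.2) = 0.9028
P(2)/P(0) = (6.5×5.1)/(7.2×7.4) = 0.6222
P(3)/P(0) = (6.5×5.1×5.0)/(7.2×7.4×4.5) = 0.6913
P(4)/P(0) = (6.5×5.1×5.0×1.1)/(7.2×7.4×4.5×6.9) = 0.1102
P(5)/P(0) = (6.5×5.1×5.0×1.1×4.5)/(7.2×7.4×4.5×6.9×1.7) = 0.2917

Normalization: ∑ P(n) = 1
P(0) × (1.0000 + 0.9028 + 0.6222 + 0.6913 + 0.1102 + 0.2917) = 1
P(0) × 3.6182 = 1
P(0) = 1/3.6182 = 0.2764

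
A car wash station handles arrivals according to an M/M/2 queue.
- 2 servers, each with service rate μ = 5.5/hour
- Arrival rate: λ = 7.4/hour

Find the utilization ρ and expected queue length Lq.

Traffic intensity: ρ = λ/(cμ) = 7.4/(2×5.5) = 0.6727
Since ρ = 0.6727 < 1, system is stable.
Offered load a = λ/μ = cρ = 7.4/5.5 = 1.3455
P₀ = [ Σₙ₌₀^1 aⁿ/n! + a^2/(2!(1-ρ)) ]⁻¹
Σ = a^0/0! + a^1/1! = 1.0000 + 1.3455 = 2.3455
a^2/(2!(1-ρ)) = 1.81025/(2 × 0.327273) = 2.7657
P₀ = 1/(2.34545 + 2.76566) = 0.1957
Lq = P₀·a^2·ρ / (2!(1-ρ)²) = 0.195652 × 1.81025 × 0.672727 / (2 × 0.107107) = 1.1123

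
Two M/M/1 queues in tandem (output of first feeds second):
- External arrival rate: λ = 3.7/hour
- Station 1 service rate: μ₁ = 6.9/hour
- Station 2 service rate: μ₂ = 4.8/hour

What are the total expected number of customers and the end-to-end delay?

By Jackson's theorem, each station behaves as independent M/M/1.
Station 1: ρ₁ = 3.7/6.9 = 0.5362, L₁ = ρ₁/(1-ρ₁) = λ/(μ₁-λ) = 3.7/3.20 = 1.1563
Station 2: ρ₂ = 3.7/4.8 = 0.7708, L₂ = ρ₂/(1-ρ₂) = λ/(μ₂-λ) = 3.7/1.10 = 3.3636
Total: L = L₁ + L₂ = 1.1563 + 3.3636 = 4.5199
W = L/λ = 4.5199/3.7 = 1.2216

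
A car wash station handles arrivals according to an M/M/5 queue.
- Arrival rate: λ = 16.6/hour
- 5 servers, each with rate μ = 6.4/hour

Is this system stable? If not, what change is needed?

Stability requires ρ = λ/(cμ) < 1
ρ = 16.6/(5 × 6.4) = 16.6/32.00 = 0.5188
Since 0.5188 < 1, the system is STABLE.
The servers are busy 51.88% of the time.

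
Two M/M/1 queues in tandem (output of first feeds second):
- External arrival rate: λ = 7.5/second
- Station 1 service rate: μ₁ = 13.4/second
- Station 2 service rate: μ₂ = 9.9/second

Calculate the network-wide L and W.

By Jackson's theorem, each station behaves as independent M/M/1.
Station 1: ρ₁ = 7.5/13.4 = 0.5597, L₁ = ρ₁/(1-ρ₁) = λ/(μ₁-λ) = 7.5/5.90 = 1.2712
Station 2: ρ₂ = 7.5/9.9 = 0.7576, L₂ = ρ₂/(1-ρ₂) = λ/(μ₂-λ) = 7.5/2.40 = 3.1250
Total: L = L₁ + L₂ = 1.2712 + 3.1250 = 4.3962
W = L/λ = 4.3962/7.5 = 0.5862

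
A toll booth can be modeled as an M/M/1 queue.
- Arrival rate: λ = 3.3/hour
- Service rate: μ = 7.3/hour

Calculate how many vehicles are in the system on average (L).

ρ = λ/μ = 3.3/7.3 = 0.4521
For M/M/1: L = λ/(μ-λ)
L = 3.3/(7.3-3.3) = 3.3/4.00
L = 0.8250 vehicles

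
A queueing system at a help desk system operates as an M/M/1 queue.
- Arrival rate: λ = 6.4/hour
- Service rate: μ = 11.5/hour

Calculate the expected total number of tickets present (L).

ρ = λ/μ = 6.4/11.5 = 0.5565
For M/M/1: L = λ/(μ-λ)
L = 6.4/(11.5-6.4) = 6.4/5.10
L = 1.2549 tickets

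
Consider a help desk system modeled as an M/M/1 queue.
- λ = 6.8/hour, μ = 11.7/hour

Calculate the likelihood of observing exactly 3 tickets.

ρ = λ/μ = 6.8/11.7 = 0.5812
P(n) = (1-ρ)ρⁿ
P(3) = (1-0.5812) × 0.5812^3
P(3) = 0.41880 × 0.19633
P(3) = 0.08222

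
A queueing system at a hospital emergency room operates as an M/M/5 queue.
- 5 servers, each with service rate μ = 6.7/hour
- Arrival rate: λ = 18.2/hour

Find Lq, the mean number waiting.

Traffic intensity: ρ = λ/(cμ) = 18.2/(5×6.7) = 0.5433
Since ρ = 0.5433 < 1, system is stable.
Offered load a = λ/μ = cρ = 18.2/6.7 = 2.7164
P₀ = [ Σₙ₌₀^4 aⁿ/n! + a^5/(5!(1-ρ)) ]⁻¹
Σ = a^0/0! + a^1/1! + a^2/2! + a^3/3! + a^4/4! = 1.0000 + 2.7164 + 3.6895 + 3.3407 + 2.2687 = 13.0153
a^5/(5!(1-ρ)) = 147.9050/(120 × 0.45672) = 2.6987
P₀ = 1/(13.0153 + 2.6987) = 0.06364
Lq = P₀·a^5·ρ / (5!(1-ρ)²) = 0.06364 × 147.9050 × 0.5433 / (120 × 0.2086) = 0.2043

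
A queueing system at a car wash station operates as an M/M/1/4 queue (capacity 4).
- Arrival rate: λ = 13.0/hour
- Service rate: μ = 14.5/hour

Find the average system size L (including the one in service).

ρ = λ/μ = 13.0/14.5 = 0.89655
P₀ = (1-ρ)/(1-ρ^(K+1)) = (1-0.89655)/(1-0.89655^5) = 0.10345/0.42074 = 0.2459
P_K = P₀×ρ^K = 0.2459 × 0.89655^4 = 0.2459 × 0.6461 = 0.1589
L = ρ[1 - (K+1)ρ^K + Kρ^(K+1)] / [(1-ρ)(1-ρ^(K+1))]
L = 0.89655 × (1 - 5×0.6460975 + 4×0.5792587) / ((1 - 0.89655) × (1 - 0.5792587)) = 1.7827 cars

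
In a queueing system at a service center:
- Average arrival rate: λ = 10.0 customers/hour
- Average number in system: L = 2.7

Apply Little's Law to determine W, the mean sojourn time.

Little's Law: L = λW, so W = L/λ
W = 2.7/10.0 = 0.2700 hours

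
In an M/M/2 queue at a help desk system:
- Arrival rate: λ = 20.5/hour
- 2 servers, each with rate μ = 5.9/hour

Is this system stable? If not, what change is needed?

Stability requires ρ = λ/(cμ) < 1
ρ = 20.5/(2 × 5.9) = 20.5/11.80 = 1.7373
Since 1.7373 ≥ 1, the system is UNSTABLE.
Need c > λ/μ = 20.5/5.9 = 3.47.
Minimum servers needed: c = 4.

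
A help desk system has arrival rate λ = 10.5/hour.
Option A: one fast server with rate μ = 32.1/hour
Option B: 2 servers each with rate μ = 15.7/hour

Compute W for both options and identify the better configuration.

Option A: single server μ = 32.1 (M/M/1)
  ρ_A = 10.5/32.1 = 0.3271
  W_A = 1/(μ-λ) = 1/(32.1-10.5) = 1/21.60 = 0.04630

Option B: 2 servers μ = 15.7 (M/M/2)
  ρ_B = λ/(cμ) = 10.5/(2×15.7) = 0.3344
  Offered load a = λ/μ = cρ = 10.5/15.7 = 0.6688
  P₀ = [ Σₙ₌₀^1 aⁿ/n! + a^2/(2!(1-ρ)) ]⁻¹
  Σ = a^0/0! + a^1/1! = 1.0000 + 0.6688 = 1.6688
  a^2/(2!(1-ρ)) = 0.4473/(2 × 0.6656) = 0.3360
  P₀ = 1/(1.6688 + 0.3360) = 0.4988
  Lq = P₀·a^2·ρ / (2!(1-ρ)²) = 0.49881 × 0.44728 × 0.33439 / (2 × 0.44303) = 0.08420
  Wq_B = Lq/λ = 0.08420/10.5 = 0.008019
  W_B = Wq_B + 1/μ = 0.008019 + 0.06369 = 0.07171

Since W_A = 0.04630 < W_B = 0.07171, Option A (single fast server) has the shorter time in system.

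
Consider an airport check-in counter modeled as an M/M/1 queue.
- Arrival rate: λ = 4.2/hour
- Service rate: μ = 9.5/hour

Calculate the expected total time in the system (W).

First, compute utilization: ρ = λ/μ = 4.2/9.5 = 0.4421
For M/M/1: W = 1/(μ-λ)
W = 1/(9.5-4.2) = 1/5.30
W = 0.1887 hours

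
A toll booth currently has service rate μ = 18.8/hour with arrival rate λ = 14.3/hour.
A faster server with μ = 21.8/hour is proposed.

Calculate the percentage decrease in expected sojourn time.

System 1: ρ₁ = 14.3/18.8 = 0.7606, W₁ = 1/(18.8-14.3) = 0.22222
System 2: ρ₂ = 14.3/21.8 = 0.6560, W₂ = 1/(21.8-14.3) = 0.13333
Improvement: (W₁-W₂)/W₁ = (0.22222-0.13333)/0.22222 = 40.00%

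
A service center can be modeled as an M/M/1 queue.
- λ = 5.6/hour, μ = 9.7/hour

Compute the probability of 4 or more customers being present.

ρ = λ/μ = 5.6/9.7 = 0.5773
P(N ≥ n) = ρⁿ
P(N ≥ 4) = 0.5773^4
P(N ≥ 4) = 0.1111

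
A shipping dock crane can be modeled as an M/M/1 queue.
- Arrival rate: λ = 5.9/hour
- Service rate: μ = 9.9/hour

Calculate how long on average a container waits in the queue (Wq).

First, compute utilization: ρ = λ/μ = 5.9/9.9 = 0.5960
For M/M/1: Wq = λ/(μ(μ-λ))
Wq = 5.9/(9.9 × (9.9-5.9))
Wq = 5.9/(9.9 × 4.00)
Wq = 0.1490 hours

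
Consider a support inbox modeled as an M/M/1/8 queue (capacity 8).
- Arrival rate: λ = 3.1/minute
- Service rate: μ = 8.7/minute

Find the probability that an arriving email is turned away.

ρ = λ/μ = 3.1/8.7 = 0.35632
P₀ = (1-ρ)/(1-ρ^(K+1)) = (1-0.35632)/(1-0.35632^9) = 0.64368/0.99991 = 0.6437
P_K = P₀×ρ^K = 0.64374 × 0.35632^8 = 0.64374 × 0.00025985 = 0.0001673
Blocking probability = 0.01673%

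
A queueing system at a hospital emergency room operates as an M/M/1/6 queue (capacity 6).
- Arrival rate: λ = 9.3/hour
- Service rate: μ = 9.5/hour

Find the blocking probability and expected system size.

ρ = λ/μ = 9.3/9.5 = 0.97895
P₀ = (1-ρ)/(1-ρ^(K+1)) = (1-0.97895)/(1-0.97895^7) = 0.02105/0.1384 = 0.1521
P_K = P₀×ρ^K = 0.1521 × 0.97895^6 = 0.1521 × 0.8802 = 0.1339
Blocking probability P_6 = 0.1339 (13.39%)
L = ρ[1 - (K+1)ρ^K + Kρ^(K+1)] / [(1-ρ)(1-ρ^(K+1))]
L = 0.97895 × (1 - 7×0.88016291 + 6×0.86163548) / ((1 - 0.97895) × (1 - 0.86163548)) = 2.9149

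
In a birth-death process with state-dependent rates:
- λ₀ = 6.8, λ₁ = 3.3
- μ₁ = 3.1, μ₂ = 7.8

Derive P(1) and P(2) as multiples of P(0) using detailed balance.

Balance equations:
State 0: λ₀P₀ = μ₁P₁ → P₁ = (λ₀/μ₁)P₀ = (6.8/3.1)P₀ = 2.1935P₀
State 1: P₂ = (λ₀λ₁)/(μ₁μ₂)P₀ = (6.8×3.3)/(3.1×7.8)P₀ = 0.9280P₀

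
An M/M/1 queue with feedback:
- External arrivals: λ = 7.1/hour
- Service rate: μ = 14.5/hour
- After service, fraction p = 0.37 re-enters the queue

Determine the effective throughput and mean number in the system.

Effective arrival rate: λ_eff = λ/(1-p) = 7.1/(1-0.37) = 7.1/0.63 = 11.2698
ρ = λ_eff/μ = 11.2698/14.5 = 0.77723
L = ρ/(1-ρ) = 0.77723/(1-0.77723) = 3.4889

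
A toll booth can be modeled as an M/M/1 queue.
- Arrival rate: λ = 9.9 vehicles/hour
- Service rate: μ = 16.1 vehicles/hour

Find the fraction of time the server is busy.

Server utilization: ρ = λ/μ
ρ = 9.9/16.1 = 0.6149
The server is busy 61.49% of the time.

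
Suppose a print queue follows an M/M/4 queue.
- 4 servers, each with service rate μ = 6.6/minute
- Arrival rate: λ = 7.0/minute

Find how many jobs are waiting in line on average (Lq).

Traffic intensity: ρ = λ/(cμ) = 7.0/(4×6.6) = 0.2652
Since ρ = 0.2652 < 1, system is stable.
Offered load a = λ/μ = cρ = 7.0/6.6 = 1.0606
P₀ = [ Σₙ₌₀^3 aⁿ/n! + a^4/(4!(1-ρ)) ]⁻¹
Σ = a^0/0! + a^1/1! + a^2/2! + a^3/3! = 1.0000 + 1.0606 + 0.56244 + 0.19884 = 2.8219
a^4/(4!(1-ρ)) = 1.2654/(24 × 0.7348) = 0.07175
P₀ = 1/(2.8219 + 0.07175) = 0.3456
Lq = P₀·a^4·ρ / (4!(1-ρ)²) = 0.34559 × 1.2654 × 0.26515 / (24 × 0.54000) = 0.008947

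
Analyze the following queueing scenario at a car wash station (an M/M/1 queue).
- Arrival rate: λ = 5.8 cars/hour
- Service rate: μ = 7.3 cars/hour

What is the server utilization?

Server utilization: ρ = λ/μ
ρ = 5.8/7.3 = 0.7945
The server is busy 79.45% of the time.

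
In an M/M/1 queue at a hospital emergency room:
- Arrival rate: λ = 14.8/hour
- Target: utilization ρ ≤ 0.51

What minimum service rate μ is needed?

ρ = λ/μ, so μ = λ/ρ
μ ≥ 14.8/0.51 = 29.0196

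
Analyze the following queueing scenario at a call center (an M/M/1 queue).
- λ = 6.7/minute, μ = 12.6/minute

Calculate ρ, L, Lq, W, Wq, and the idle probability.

Step 1: ρ = λ/μ = 6.7/12.6 = 0.5317
Step 2: L = λ/(μ-λ) = 6.7/5.90 = 1.1356
Step 3: Lq = λ²/(μ(μ-λ)) = 44.89/(12.6×5.90) = 0.6038
Step 4: W = 1/(μ-λ) = 1/5.90 = 0.16949
Step 5: Wq = λ/(μ(μ-λ)) = 6.7/(12.6×5.90) = 0.09013
Step 6: P(0) = 1-ρ = 0.4683
Verify: L = λW = 6.7×0.16949 = 1.1356 ✔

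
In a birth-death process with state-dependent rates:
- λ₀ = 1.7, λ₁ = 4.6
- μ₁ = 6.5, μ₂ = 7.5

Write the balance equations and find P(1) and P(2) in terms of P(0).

Balance equations:
State 0: λ₀P₀ = μ₁P₁ → P₁ = (λ₀/μ₁)P₀ = (1.7/6.5)P₀ = 0.2615P₀
State 1: P₂ = (λ₀λ₁)/(μ₁μ₂)P₀ = (1.7×4.6)/(6.5×7.5)P₀ = 0.1604P₀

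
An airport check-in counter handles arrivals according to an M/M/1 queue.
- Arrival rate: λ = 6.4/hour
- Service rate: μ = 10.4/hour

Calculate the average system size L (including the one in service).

ρ = λ/μ = 6.4/10.4 = 0.6154
For M/M/1: L = λ/(μ-λ)
L = 6.4/(10.4-6.4) = 6.4/4.00
L = 1.6000 passengers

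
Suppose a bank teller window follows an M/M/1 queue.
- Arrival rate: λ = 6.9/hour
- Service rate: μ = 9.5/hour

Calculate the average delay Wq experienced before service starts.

First, compute utilization: ρ = λ/μ = 6.9/9.5 = 0.7263
For M/M/1: Wq = λ/(μ(μ-λ))
Wq = 6.9/(9.5 × (9.5-6.9))
Wq = 6.9/(9.5 × 2.60)
Wq = 0.2794 hours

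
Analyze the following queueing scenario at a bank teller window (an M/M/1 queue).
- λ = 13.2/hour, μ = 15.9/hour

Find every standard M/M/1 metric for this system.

Step 1: ρ = λ/μ = 13.2/15.9 = 0.8302
Step 2: L = λ/(μ-λ) = 13.2/2.70 = 4.8889
Step 3: Lq = λ²/(μ(μ-λ)) = 174.24/(15.9×2.70) = 4.0587
Step 4: W = 1/(μ-λ) = 1/2.70 = 0.37037
Step 5: Wq = λ/(μ(μ-λ)) = 13.2/(15.9×2.70) = 0.3075
Step 6: P(0) = 1-ρ = 0.1698
Verify: L = λW = 13.2×0.37037 = 4.8889 ✔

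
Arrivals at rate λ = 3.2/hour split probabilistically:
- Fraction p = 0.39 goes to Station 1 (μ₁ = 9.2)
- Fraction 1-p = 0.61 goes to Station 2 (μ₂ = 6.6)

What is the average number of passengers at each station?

Effective rates: λ₁ = 3.2×0.39 = 1.248, λ₂ = 3.2×0.61 = 1.952
Station 1: ρ₁ = 1.248/9.2 = 0.13565, L₁ = ρ₁/(1-ρ₁) = 0.13565/(1-0.13565) = 0.1569
Station 2: ρ₂ = 1.952/6.6 = 0.29576, L₂ = ρ₂/(1-ρ₂) = 0.29576/(1-0.29576) = 0.4200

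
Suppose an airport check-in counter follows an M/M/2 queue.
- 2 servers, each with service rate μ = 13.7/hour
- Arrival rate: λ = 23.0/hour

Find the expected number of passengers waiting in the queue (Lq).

Traffic intensity: ρ = λ/(cμ) = 23.0/(2×13.7) = 0.8394
Since ρ = 0.8394 < 1, system is stable.
Offered load a = λ/μ = cρ = 23.0/13.7 = 1.6788
P₀ = [ Σₙ₌₀^1 aⁿ/n! + a^2/(2!(1-ρ)) ]⁻¹
Σ = a^0/0! + a^1/1! = 1.0000 + 1.6788 = 2.6788
a^2/(2!(1-ρ)) = 2.81848/(2 × 0.160584) = 8.7757
P₀ = 1/(2.6788 + 8.7757) = 0.08730
Lq = P₀·a^2·ρ / (2!(1-ρ)²) = 0.0873016 × 2.81848 × 0.839416 / (2 × 0.0257872) = 4.0048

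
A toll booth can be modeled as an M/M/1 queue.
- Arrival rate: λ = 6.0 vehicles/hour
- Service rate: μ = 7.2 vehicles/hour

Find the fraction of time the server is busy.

Server utilization: ρ = λ/μ
ρ = 6.0/7.2 = 0.8333
The server is busy 83.33% of the time.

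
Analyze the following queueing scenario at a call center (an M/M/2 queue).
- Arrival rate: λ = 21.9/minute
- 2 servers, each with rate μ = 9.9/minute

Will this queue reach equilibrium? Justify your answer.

Stability requires ρ = λ/(cμ) < 1
ρ = 21.9/(2 × 9.9) = 21.9/19.80 = 1.1061
Since 1.1061 ≥ 1, the system is UNSTABLE.
Need c > λ/μ = 21.9/9.9 = 2.21.
Minimum servers needed: c = 3.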